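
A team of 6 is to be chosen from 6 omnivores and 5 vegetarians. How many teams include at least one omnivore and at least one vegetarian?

Unrestricted: C(11,6) = 462 ways to pick any 6 of the 11.
Selections missing a whole group: no omnivores → C(5,6) = 0; no vegetarians → C(6,6) = 1.
Both groups omitted at once is impossible, so 462 − 1 = 461.

461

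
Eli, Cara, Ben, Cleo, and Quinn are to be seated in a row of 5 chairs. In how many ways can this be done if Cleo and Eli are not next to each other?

Of the 5! = 120 arrangements, those with Cleo and Eli adjacent number 2 × 4! = 48 (treat the pair as a block with 2 internal orders).
So 120 − 48 = 72 arrangements keep them apart.

72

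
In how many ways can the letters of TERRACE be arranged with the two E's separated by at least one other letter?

900

There are 7!/(2!·2!) = 1260 arrangements of TERRACE in total.
Arrangements with the E's together: treat EE as one letter, giving (6)!/(2!) = 360.
Subtracting, 1260 − 360 = 900 arrangements keep the E's apart.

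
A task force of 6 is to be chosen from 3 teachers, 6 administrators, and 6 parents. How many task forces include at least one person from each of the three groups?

3915

With no constraint there are C(15,6) = 5005 possible selections.
Selections missing a whole group: no teachers → C(12,6) = 924; no administrators → C(9,6) = 84; no parents → C(9,6) = 84.
Add back selections omitting two groups (i.e. drawn from a single group): C(3,6) + C(6,6) + C(6,6) = 2.
By inclusion–exclusion: 5005 − 1092 + 2 = 3915.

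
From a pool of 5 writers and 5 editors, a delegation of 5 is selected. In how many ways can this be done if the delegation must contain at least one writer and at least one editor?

250

With no constraint there are C(10,5) = 252 possible selections.
Subtract selections that omit an entire group: no writers → C(5,5) = 1; no editors → C(5,5) = 1.
Both groups omitted at once is impossible, so 252 − 2 = 250.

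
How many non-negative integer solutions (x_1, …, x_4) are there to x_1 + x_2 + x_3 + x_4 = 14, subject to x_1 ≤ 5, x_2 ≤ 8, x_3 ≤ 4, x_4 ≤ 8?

By stars and bars, unrestricted non-negative solutions to x_1+…+x_4 = 14 number C(14+3,3) = 680.
Subtract solutions that violate a single cap (substitute x_i' = x_i − (cap_i+1)): x_1 ≥ 6 gives C(11,3) = 165; x_2 ≥ 9 gives C(8,3) = 56; x_3 ≥ 5 gives C(12,3) = 220; x_4 ≥ 9 gives C(8,3) = 56. Together 497.
Add back pairs where two caps are both exceeded: 0 + 20 + 0 + 1 + 0 + 1 = 22.
By inclusion–exclusion the count is 680 − 497 + 22 = 205.

205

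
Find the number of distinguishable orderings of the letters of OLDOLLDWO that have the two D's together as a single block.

Treat the 2 copies of D as a single block. The multiset to arrange is then {DD, L, L, L, O, O, O, W}, 8 items in all.
That gives (8)!/(3!·3!) = 1120 arrangements.

1120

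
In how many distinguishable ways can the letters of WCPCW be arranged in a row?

30

Letter multiplicities in WCPCW: C×2, P×1, W×2.
Dividing 5! = 120 by 2!·2! = 4 for the repeated letters gives 30.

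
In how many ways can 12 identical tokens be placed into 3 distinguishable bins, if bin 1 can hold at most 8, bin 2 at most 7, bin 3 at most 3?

Ignoring the caps, the number of non-negative solutions to x_1+…+x_3 = 12 is C(14,2) = 91.
Subtract solutions that violate a single cap (substitute x_i' = x_i − (cap_i+1)): x_1 ≥ 9 gives C(5,2) = 10; x_2 ≥ 8 gives C(6,2) = 15; x_3 ≥ 4 gives C(10,2) = 45. Together 70.
Add back pairs where two caps are both exceeded: 0 + 0 + 1 = 1.
By inclusion–exclusion the count is 91 − 70 + 1 = 22.

22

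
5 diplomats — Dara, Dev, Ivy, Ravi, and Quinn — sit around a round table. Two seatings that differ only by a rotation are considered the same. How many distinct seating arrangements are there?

24

Fix one person's seat to break rotational symmetry; the remaining 4 people can be arranged in (4)! = 24 ways.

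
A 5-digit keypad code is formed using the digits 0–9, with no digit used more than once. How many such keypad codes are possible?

30240

Choose and order 5 of the 10 symbols: the first digit has 10 options, the next 9, and so on down to 6.
10 × 9 × 8 × 7 × 6 = 30240.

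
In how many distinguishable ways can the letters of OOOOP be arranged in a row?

Letter multiplicities in OOOOP: O×4, P×1.
So there are 5! / (4!) = 5 distinguishable arrangements.

5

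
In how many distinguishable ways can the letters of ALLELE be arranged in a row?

60

The 6 letters of ALLELE have repeats: E appearing twice and L appearing 3 times.
Dividing 6! = 720 by 3!·2! = 12 for the repeated letters gives 60.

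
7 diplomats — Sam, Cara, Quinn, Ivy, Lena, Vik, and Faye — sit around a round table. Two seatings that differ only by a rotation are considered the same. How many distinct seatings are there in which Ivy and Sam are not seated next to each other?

All circular seatings of 7 people number (6)! = 720.
Those with Ivy next to Sam: fuse the pair into one unit and seat 6 units around a circle — 2·(5)! = 240.
Subtracting, 720 − 240 = 480.

480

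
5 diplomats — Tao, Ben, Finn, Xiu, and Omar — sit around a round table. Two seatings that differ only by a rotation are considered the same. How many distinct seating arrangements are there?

24

Seat Tao anywhere (absorbing the rotational symmetry), then permute the other 4: (4)! = 24.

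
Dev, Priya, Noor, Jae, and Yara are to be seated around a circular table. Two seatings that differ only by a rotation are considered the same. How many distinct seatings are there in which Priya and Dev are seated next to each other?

12

Glue Priya and Dev into a block (2 internal orders). Seating 4 units around a circle gives (3)! arrangements.
So 2 × (3)! = 2 × 6 = 12.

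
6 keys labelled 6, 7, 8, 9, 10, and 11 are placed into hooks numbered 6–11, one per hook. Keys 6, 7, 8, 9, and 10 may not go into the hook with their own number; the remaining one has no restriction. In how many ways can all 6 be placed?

309

Let Aᵢ (for 6 ≤ i ≤ 10) be the placements that put key i in its forbidden hook. Any j of these fix j positions, leaving (6−j)! ways to fill the rest, and there are C(5,j) ways to pick which j.
By inclusion–exclusion, the number of valid placements is Σ_{j=0}^{5} (−1)^j C(5,j)·(6−j)!.
Computing: 720 − 600 + 240 − 60 + 10 − 1 = 309.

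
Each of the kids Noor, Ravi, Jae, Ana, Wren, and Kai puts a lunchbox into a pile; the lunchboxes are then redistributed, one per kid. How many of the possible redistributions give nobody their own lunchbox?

Let Aᵢ be the assignments in which kid i gets their own lunchbox. We want the size of the complement of A₁∪…∪A_6.
By inclusion–exclusion this is Σ_{j=0}^{6} (−1)^j C(6,j)·(6−j)!.
Computing: 720 − 720 + 360 − 120 + 30 − 6 + 1 = 265.

265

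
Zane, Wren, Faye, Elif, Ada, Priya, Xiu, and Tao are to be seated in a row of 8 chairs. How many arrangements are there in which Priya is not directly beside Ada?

Of the 8! = 40320 arrangements, those with Priya and Ada adjacent number 2 × 7! = 10080 (treat the pair as a block with 2 internal orders).
So 40320 − 10080 = 30240 arrangements keep them apart.

30240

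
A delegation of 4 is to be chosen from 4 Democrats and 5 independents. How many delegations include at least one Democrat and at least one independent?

120

Total 4-person selections from all 9: C(9,4) = 126.
Subtract selections that omit an entire group: no Democrats → C(5,4) = 5; no independents → C(4,4) = 1.
Both groups omitted at once is impossible, so 126 − 6 = 120.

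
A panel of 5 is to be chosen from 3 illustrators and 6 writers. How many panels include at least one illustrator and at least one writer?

With no constraint there are C(9,5) = 126 possible selections.
Selections missing a whole group: no illustrators → C(6,5) = 6; no writers → C(3,5) = 0.
Both groups omitted at once is impossible, so 126 − 6 = 120.

120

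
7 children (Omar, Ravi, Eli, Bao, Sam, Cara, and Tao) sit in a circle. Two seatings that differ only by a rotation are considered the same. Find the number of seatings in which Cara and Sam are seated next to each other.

240

Glue Cara and Sam into a block (2 internal orders). Seating 6 units around a circle gives (5)! arrangements.
So 2 × (5)! = 2 × 120 = 240.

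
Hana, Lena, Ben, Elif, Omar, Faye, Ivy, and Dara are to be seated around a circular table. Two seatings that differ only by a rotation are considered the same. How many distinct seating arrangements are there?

5040

Around a circle, 8 distinct people have 8!/8 = (7)! = 5040 rotationally distinct seatings.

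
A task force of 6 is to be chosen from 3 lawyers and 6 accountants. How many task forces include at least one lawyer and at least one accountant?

83

Unrestricted: C(9,6) = 84 ways to pick any 6 of the 9.
Selections missing a whole group: no lawyers → C(6,6) = 1; no accountants → C(3,6) = 0.
Both groups omitted at once is impossible, so 84 − 1 = 83.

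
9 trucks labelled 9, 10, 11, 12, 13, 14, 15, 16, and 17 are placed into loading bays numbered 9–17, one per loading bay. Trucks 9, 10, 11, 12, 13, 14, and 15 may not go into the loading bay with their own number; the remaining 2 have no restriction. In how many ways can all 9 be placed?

Let Aᵢ (for 9 ≤ i ≤ 15) be the placements that put truck i in its forbidden loading bay. Any j of these fix j positions, leaving (9−j)! ways to fill the rest, and there are C(7,j) ways to pick which j.
By inclusion–exclusion, the number of valid placements is Σ_{j=0}^{7} (−1)^j C(7,j)·(9−j)!.
Computing: 362880 − 282240 + 105840 − 25200 + 4200 − 504 + 42 − 2 = 165016.

165016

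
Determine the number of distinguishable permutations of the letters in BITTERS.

The 7 letters of BITTERS have repeats: T appearing twice.
So there are 7! / (2!) = 2520 distinguishable arrangements.

2520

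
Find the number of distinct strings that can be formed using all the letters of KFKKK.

The 5 letters of KFKKK have repeats: K appearing 4 times.
The number of distinct arrangements is 5!/(4!) = 120/24 = 5.

5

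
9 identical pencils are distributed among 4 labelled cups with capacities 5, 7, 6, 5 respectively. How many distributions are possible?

166

Ignoring the caps, the number of non-negative solutions to x_1+…+x_4 = 9 is C(12,3) = 220.
Subtract solutions that violate a single cap (substitute x_i' = x_i − (cap_i+1)): x_1 ≥ 6 gives C(6,3) = 20; x_2 ≥ 8 gives C(4,3) = 4; x_3 ≥ 7 gives C(5,3) = 10; x_4 ≥ 6 gives C(6,3) = 20. Together 54.
No two caps can be exceeded simultaneously, so the pair terms are all 0.
By inclusion–exclusion the count is 220 − 54 + 0 = 166.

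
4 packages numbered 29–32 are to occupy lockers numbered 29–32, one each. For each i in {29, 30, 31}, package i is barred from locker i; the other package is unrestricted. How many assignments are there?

11

Let Aᵢ (for i ∈ {29, 30, 31}) be the placements that put package i in its forbidden locker. Any j of these fix j positions, leaving (4−j)! ways to fill the rest, and there are C(3,j) ways to pick which j.
By inclusion–exclusion, the number of valid placements is Σ_{j=0}^{3} (−1)^j C(3,j)·(4−j)!.
Computing: 24 − 18 + 6 − 1 = 11.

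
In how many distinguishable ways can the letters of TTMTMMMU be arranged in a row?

280

TTMTMMMU has 8 letters with M appearing 4 times and T appearing 3 times.
Dividing 8! = 40320 by 4!·3! = 144 for the repeated letters gives 280.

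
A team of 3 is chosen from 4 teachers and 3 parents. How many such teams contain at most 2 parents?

34

Split by how many parents are chosen (0 through 2).
Sum: C(3,0)·C(4,3) + C(3,1)·C(4,2) + C(3,2)·C(4,1) = 4 + 18 + 12 = 34.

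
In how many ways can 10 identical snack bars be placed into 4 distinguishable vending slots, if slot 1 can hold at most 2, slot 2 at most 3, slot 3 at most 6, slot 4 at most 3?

29

Ignoring the caps, the number of non-negative solutions to x_1+…+x_4 = 10 is C(13,3) = 286.
Subtract solutions that violate a single cap (substitute x_i' = x_i − (cap_i+1)): x_1 ≥ 3 gives C(10,3) = 120; x_2 ≥ 4 gives C(9,3) = 84; x_3 ≥ 7 gives C(6,3) = 20; x_4 ≥ 4 gives C(9,3) = 84. Together 308.
Add back pairs where two caps are both exceeded: 20 + 1 + 20 + 0 + 10 + 0 = 51.
By inclusion–exclusion the count is 286 − 308 + 51 = 29.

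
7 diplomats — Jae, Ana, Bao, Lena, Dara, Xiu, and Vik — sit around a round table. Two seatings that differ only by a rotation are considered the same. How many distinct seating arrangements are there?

Seat Jae anywhere (absorbing the rotational symmetry), then permute the other 6: (6)! = 720.

720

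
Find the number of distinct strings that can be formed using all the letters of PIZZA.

Letter multiplicities in PIZZA: A×1, I×1, P×1, Z×2.
Dividing 5! = 120 by 2! = 2 for the repeated letters gives 60.

60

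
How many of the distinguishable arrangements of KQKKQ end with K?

6

With the last slot taken by K, it remains to arrange the other 4 letters (QKKQ).
Those 4 letters have K appearing twice and Q appearing twice, giving (4)!/(2!·2!) = 6.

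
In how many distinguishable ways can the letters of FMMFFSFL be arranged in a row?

840

The 8 letters of FMMFFSFL have repeats: F appearing 4 times and M appearing twice.
So there are 8! / (4!·2!) = 840 distinguishable arrangements.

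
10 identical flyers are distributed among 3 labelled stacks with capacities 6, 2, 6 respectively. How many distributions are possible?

Without the upper bounds there are C(12,2) = 66 ways to split 10 among 3 stacks.
Subtract solutions that violate a single cap (substitute x_i' = x_i − (cap_i+1)): x_1 ≥ 7 gives C(5,2) = 10; x_2 ≥ 3 gives C(9,2) = 36; x_3 ≥ 7 gives C(5,2) = 10. Together 56.
Add back pairs where two caps are both exceeded: 1 + 0 + 1 = 2.
By inclusion–exclusion the count is 66 − 56 + 2 = 12.

12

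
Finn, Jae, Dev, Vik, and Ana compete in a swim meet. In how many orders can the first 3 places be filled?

60

This is an ordered selection of 3 from 5: P(5,3).
That gives 5 × 4 × 3 = 60.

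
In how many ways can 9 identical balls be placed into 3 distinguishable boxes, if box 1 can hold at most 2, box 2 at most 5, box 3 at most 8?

By stars and bars, unrestricted non-negative solutions to x_1+…+x_3 = 9 number C(9+2,2) = 55.
Subtract solutions that violate a single cap (substitute x_i' = x_i − (cap_i+1)): x_1 ≥ 3 gives C(8,2) = 28; x_2 ≥ 6 gives C(5,2) = 10; x_3 ≥ 9 gives C(2,2) = 1. Together 39.
Add back pairs where two caps are both exceeded: 1 + 0 + 0 = 1.
By inclusion–exclusion the count is 55 − 39 + 1 = 17.

17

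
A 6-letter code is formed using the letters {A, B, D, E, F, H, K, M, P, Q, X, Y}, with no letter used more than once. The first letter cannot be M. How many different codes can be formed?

609840

The first letter has 12−1 = 11 choices (anything except M).
The remaining 5 letters are filled from the other 11 symbols without repetition: 11 × 10 × 9 × 8 × 7 = 55440.
Total: 11 × 55440 = 609840.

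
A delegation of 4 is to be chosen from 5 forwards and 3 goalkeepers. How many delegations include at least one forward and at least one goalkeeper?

65

With no constraint there are C(8,4) = 70 possible selections.
Subtract selections that omit an entire group: no forwards → C(3,4) = 0; no goalkeepers → C(5,4) = 5.
Both groups omitted at once is impossible, so 70 − 5 = 65.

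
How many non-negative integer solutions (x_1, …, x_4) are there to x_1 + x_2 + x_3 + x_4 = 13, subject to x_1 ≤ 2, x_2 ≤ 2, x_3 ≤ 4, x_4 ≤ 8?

Ignoring the caps, the number of non-negative solutions to x_1+…+x_4 = 13 is C(16,3) = 560.
Subtract solutions that violate a single cap (substitute x_i' = x_i − (cap_i+1)): x_1 ≥ 3 gives C(13,3) = 286; x_2 ≥ 3 gives C(13,3) = 286; x_3 ≥ 5 gives C(11,3) = 165; x_4 ≥ 9 gives C(7,3) = 35. Together 772.
Add back pairs where two caps are both exceeded: 120 + 56 + 4 + 56 + 4 + 0 = 240.
Subtract triples: 10 + 0 + 0 + 0 = 10.
By inclusion–exclusion the count is 560 − 772 + 240 − 10 = 18.

18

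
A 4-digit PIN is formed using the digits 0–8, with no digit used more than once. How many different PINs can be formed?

3024

Choose and order 4 of the 9 symbols: the first digit has 9 options, the next 8, then 7, 6.
9 × 8 × 7 × 6 = 3024.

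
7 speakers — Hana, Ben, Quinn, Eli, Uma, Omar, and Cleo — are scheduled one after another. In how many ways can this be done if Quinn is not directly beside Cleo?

3600

Of the 7! = 5040 arrangements, those with Quinn and Cleo adjacent number 2 × 6! = 1440 (treat the pair as a block with 2 internal orders).
Complementary counting: 5040 − 1440 = 3600.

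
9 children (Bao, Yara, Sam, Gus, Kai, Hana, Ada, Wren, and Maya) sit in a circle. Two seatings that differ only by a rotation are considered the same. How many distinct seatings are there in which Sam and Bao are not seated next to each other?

30240

All circular seatings of 9 people number (8)! = 40320.
Those with Sam next to Bao: fuse the pair into one unit and seat 8 units around a circle — 2·(7)! = 10080.
Subtracting, 40320 − 10080 = 30240.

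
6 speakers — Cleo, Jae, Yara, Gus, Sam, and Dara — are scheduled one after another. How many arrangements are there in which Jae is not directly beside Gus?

Of the 6! = 720 arrangements, those with Jae and Gus adjacent number 2 × 5! = 240 (treat the pair as a block with 2 internal orders).
So 720 − 240 = 480 arrangements keep them apart.

480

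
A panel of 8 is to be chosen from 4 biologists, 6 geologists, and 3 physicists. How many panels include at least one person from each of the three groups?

With no constraint there are C(13,8) = 1287 possible selections.
Selections missing a whole group: no biologists → C(9,8) = 9; no geologists → C(7,8) = 0; no physicists → C(10,8) = 45.
Add back selections omitting two groups (i.e. drawn from a single group): C(4,8) + C(6,8) + C(3,8) = 0.
By inclusion–exclusion: 1287 − 54 + 0 = 1233.

1233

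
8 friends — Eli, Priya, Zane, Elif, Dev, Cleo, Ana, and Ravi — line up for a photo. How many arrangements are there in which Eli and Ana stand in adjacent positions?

10080

Treat {Eli, Ana} as a single unit. There are 7 units to order, and the pair itself can be ordered 2 ways.
So the count is 2·(7)! = 10080.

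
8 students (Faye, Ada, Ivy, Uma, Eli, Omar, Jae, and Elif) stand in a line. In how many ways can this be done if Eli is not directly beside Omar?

30240

There are 8! = 40320 arrangements in all. If Eli and Omar are adjacent, merging them into one block gives 2·(7)! = 10080 arrangements.
So 40320 − 10080 = 30240 arrangements keep them apart.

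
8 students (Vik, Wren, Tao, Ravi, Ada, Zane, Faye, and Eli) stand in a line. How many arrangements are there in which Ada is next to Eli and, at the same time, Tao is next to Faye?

Treat {Ada,Eli} as one block (2 orders) and {Tao,Faye} as another (2 orders).
That leaves 6 units to arrange: 2 × 2 × 6! = 4 × 720 = 2880.

2880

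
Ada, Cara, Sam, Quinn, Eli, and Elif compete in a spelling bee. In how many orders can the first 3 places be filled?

120

There are 6 choices for 1st place, 5 for 2nd, and 4 for 3rd.
That gives 6 × 5 × 4 = 120.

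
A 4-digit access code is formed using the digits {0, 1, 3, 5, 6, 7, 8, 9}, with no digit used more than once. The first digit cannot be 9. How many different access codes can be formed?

The first digit has 8−1 = 7 choices (anything except 9).
The remaining 3 digits are filled from the other 7 symbols without repetition: 7 × 6 × 5 = 210.
Total: 7 × 210 = 1470.

1470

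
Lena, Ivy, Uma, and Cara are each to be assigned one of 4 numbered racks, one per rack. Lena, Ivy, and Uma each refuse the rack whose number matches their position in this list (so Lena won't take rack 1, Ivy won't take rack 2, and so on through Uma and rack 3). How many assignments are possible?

Let Aᵢ (for i ∈ {1, 2, 3}) be the placements that put person i in their forbidden rack. Any j of these fix j positions, leaving (4−j)! ways to fill the rest, and there are C(3,j) ways to pick which j.
By inclusion–exclusion, the number of valid placements is Σ_{j=0}^{3} (−1)^j C(3,j)·(4−j)!.
Computing: 24 − 18 + 6 − 1 = 11.

11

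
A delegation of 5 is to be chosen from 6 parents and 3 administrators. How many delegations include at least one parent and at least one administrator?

Total 5-person selections from all 9: C(9,5) = 126.
Subtract selections that omit an entire group: no parents → C(3,5) = 0; no administrators → C(6,5) = 6.
Both groups omitted at once is impossible, so 126 − 6 = 120.

120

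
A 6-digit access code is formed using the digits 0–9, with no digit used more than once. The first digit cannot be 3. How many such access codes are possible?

136080

The first digit has 10−1 = 9 choices (anything except 3).
The remaining 5 digits are filled from the other 9 symbols without repetition: 9 × 8 × 7 × 6 × 5 = 15120.
Total: 9 × 15120 = 136080.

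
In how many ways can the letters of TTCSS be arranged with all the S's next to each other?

Treat the 2 copies of S as a single block. The multiset to arrange is then {SS, C, T, T}, 4 items in all.
That gives (4)!/(2!) = 12 arrangements.

12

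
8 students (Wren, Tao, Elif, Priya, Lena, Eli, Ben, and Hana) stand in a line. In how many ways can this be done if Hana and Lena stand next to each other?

Place the 6 others and the Hana-Lena pair as 7 objects in a line; the pair has 2 internal arrangements.
So the count is 2·(7)! = 10080.

10080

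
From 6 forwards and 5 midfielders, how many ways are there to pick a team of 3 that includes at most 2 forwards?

145

Split by how many forwards are chosen (0 through 2).
Sum: C(6,0)·C(5,3) + C(6,1)·C(5,2) + C(6,2)·C(5,1) = 10 + 60 + 75 = 145.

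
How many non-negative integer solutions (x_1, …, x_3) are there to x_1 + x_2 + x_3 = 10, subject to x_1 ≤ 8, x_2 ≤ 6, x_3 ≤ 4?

32

Ignoring the caps, the number of non-negative solutions to x_1+…+x_3 = 10 is C(12,2) = 66.
Subtract solutions that violate a single cap (substitute x_i' = x_i − (cap_i+1)): x_1 ≥ 9 gives C(3,2) = 3; x_2 ≥ 7 gives C(5,2) = 10; x_3 ≥ 5 gives C(7,2) = 21. Together 34.
No two caps can be exceeded simultaneously, so the pair terms are all 0.
By inclusion–exclusion the count is 66 − 34 + 0 = 32.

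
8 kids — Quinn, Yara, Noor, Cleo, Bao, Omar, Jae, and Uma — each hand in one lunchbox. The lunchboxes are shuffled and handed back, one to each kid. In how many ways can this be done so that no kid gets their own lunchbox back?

14833

Count assignments avoiding every fixed point. For any j of the 8 kids fixed to their own lunchbox, the other 8−j can be arranged in (8−j)! ways.
By inclusion–exclusion this is Σ_{j=0}^{8} (−1)^j C(8,j)·(8−j)!.
Computing: 40320 − 40320 + 20160 − 6720 + 1680 − 336 + 56 − 8 + 1 = 14833.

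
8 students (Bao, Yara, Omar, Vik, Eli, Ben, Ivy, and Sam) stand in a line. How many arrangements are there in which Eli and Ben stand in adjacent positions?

10080

Treat {Eli, Ben} as a single unit. There are 7 units to order, and the pair itself can be ordered 2 ways.
So the count is 2·(7)! = 10080.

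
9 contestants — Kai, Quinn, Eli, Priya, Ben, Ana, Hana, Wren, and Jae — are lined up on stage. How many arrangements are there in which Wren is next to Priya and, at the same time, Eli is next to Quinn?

20160

Treat {Wren,Priya} as one block (2 orders) and {Eli,Quinn} as another (2 orders).
That leaves 7 units to arrange: 2 × 2 × 7! = 4 × 5040 = 20160.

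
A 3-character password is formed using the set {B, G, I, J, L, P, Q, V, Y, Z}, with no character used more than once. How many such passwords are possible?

Choose and order 3 of the 10 symbols: the first character has 10 options, the next 9, then 8.
10 × 9 × 8 = 720.

720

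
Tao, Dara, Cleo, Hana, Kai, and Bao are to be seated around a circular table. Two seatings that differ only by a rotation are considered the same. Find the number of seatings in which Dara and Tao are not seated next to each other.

72

Without the restriction there are (5)! = 120 seatings.
Those with Dara next to Tao: fuse the pair into one unit and seat 5 units around a circle — 2·(4)! = 48.
Subtracting, 120 − 48 = 72.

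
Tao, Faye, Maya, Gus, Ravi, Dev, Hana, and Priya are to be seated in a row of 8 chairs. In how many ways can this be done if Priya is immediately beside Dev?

Glue Priya and Dev into one block (2 internal orders), leaving 7 units to arrange in a row.
So the count is 2·(7)! = 10080.

10080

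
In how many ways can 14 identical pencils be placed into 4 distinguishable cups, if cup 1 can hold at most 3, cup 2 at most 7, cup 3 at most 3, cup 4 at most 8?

80

Without the upper bounds there are C(17,3) = 680 ways to split 14 among 4 cups.
Subtract solutions that violate a single cap (substitute x_i' = x_i − (cap_i+1)): x_1 ≥ 4 gives C(13,3) = 286; x_2 ≥ 8 gives C(9,3) = 84; x_3 ≥ 4 gives C(13,3) = 286; x_4 ≥ 9 gives C(8,3) = 56. Together 712.
Add back pairs where two caps are both exceeded: 10 + 84 + 4 + 10 + 0 + 4 = 112.
By inclusion–exclusion the count is 680 − 712 + 112 = 80.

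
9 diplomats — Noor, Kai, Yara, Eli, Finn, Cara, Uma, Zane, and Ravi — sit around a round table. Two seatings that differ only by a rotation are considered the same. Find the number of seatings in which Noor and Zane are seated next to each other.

Glue Noor and Zane into a block (2 internal orders). Seating 8 units around a circle gives (7)! arrangements.
So 2 × (7)! = 2 × 5040 = 10080.

10080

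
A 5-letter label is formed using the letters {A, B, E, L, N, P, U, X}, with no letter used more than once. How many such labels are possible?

Choose and order 5 of the 8 symbols: the first letter has 8 options, the next 7, and so on down to 4.
8 × 7 × 6 × 5 × 4 = 6720.

6720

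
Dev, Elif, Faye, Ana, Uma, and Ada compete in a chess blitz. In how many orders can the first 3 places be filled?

There are 6 choices for 1st place, 5 for 2nd, and 4 for 3rd.
That gives 6 × 5 × 4 = 120.

120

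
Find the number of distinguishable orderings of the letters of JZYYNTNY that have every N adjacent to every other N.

Treat the 2 copies of N as a single block. The multiset to arrange is then {NN, J, T, Y, Y, Y, Z}, 7 items in all.
That gives (7)!/(3!) = 840 arrangements.

840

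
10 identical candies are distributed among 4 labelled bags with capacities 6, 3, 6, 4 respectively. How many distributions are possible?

110

Ignoring the caps, the number of non-negative solutions to x_1+…+x_4 = 10 is C(13,3) = 286.
Subtract solutions that violate a single cap (substitute x_i' = x_i − (cap_i+1)): x_1 ≥ 7 gives C(6,3) = 20; x_2 ≥ 4 gives C(9,3) = 84; x_3 ≥ 7 gives C(6,3) = 20; x_4 ≥ 5 gives C(8,3) = 56. Together 180.
Add back pairs where two caps are both exceeded: 0 + 0 + 0 + 0 + 4 + 0 = 4.
By inclusion–exclusion the count is 286 − 180 + 4 = 110.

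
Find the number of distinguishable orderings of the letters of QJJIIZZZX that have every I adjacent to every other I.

Treat the 2 copies of I as a single block. The multiset to arrange is then {II, J, J, Q, X, Z, Z, Z}, 8 items in all.
That gives (8)!/(3!·2!) = 3360 arrangements.

3360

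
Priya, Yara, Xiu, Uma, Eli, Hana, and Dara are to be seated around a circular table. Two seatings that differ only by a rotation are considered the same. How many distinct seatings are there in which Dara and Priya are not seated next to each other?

All circular seatings of 7 people number (6)! = 720.
Those with Dara next to Priya: fuse the pair into one unit and seat 6 units around a circle — 2·(5)! = 240.
Subtracting, 720 − 240 = 480.

480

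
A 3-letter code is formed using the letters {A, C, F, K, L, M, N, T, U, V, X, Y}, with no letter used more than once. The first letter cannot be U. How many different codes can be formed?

The first letter has 12−1 = 11 choices (anything except U).
The remaining 2 letters are filled from the other 11 symbols without repetition: 11 × 10 = 110.
Total: 11 × 110 = 1210.

1210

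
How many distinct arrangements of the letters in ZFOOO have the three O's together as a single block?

6

Treat the 3 copies of O as a single block. The multiset to arrange is then {OOO, F, Z}, 3 items in all.
All 3 items are distinct, so there are (3)! = 6 arrangements.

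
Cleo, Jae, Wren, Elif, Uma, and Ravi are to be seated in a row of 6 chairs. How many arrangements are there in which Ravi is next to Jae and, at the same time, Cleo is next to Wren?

Treat {Ravi,Jae} as one block (2 orders) and {Cleo,Wren} as another (2 orders).
That leaves 4 units to arrange: 2 × 2 × 4! = 4 × 24 = 96.

96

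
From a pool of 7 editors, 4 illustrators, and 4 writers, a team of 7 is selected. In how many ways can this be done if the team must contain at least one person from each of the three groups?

5768

Unrestricted: C(15,7) = 6435 ways to pick any 7 of the 15.
Selections missing a whole group: no editors → C(8,7) = 8; no illustrators → C(11,7) = 330; no writers → C(11,7) = 330.
Add back selections omitting two groups (i.e. drawn from a single group): C(7,7) + C(4,7) + C(4,7) = 1.
By inclusion–exclusion: 6435 − 668 + 1 = 5768.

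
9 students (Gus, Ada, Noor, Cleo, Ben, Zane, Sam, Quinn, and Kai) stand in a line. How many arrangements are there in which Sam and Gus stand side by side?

Place the 7 others and the Sam-Gus pair as 8 objects in a line; the pair has 2 internal arrangements.
That gives 2 × 8! = 2 × 40320 = 80640.

80640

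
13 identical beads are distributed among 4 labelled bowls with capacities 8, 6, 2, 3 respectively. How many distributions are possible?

54

By stars and bars, unrestricted non-negative solutions to x_1+…+x_4 = 13 number C(13+3,3) = 560.
Subtract solutions that violate a single cap (substitute x_i' = x_i − (cap_i+1)): x_1 ≥ 9 gives C(7,3) = 35; x_2 ≥ 7 gives C(9,3) = 84; x_3 ≥ 3 gives C(13,3) = 286; x_4 ≥ 4 gives C(12,3) = 220. Together 625.
Add back pairs where two caps are both exceeded: 0 + 4 + 1 + 20 + 10 + 84 = 119.
By inclusion–exclusion the count is 560 − 625 + 119 = 54.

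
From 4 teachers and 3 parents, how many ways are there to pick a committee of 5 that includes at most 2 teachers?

6

Split by how many teachers are chosen (0 through 2).
Sum: C(4,0)·C(3,5) + C(4,1)·C(3,4) + C(4,2)·C(3,3) = 0 + 0 + 6 = 6.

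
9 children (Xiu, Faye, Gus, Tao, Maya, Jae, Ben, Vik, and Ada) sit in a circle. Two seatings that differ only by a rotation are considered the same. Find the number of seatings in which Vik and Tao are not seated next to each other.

All circular seatings of 9 people number (8)! = 40320.
Seatings with Vik beside Tao: treat them as a block with 2 internal orders, giving 2 × (7)! = 10080.
Subtracting, 40320 − 10080 = 30240.

30240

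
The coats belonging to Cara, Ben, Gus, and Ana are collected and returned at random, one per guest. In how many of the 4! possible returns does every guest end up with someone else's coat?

9

Count assignments avoiding every fixed point. For any j of the 4 guests fixed to their own coat, the other 4−j can be arranged in (4−j)! ways.
By inclusion–exclusion this is Σ_{j=0}^{4} (−1)^j C(4,j)·(4−j)!.
Computing: 24 − 24 + 12 − 4 + 1 = 9.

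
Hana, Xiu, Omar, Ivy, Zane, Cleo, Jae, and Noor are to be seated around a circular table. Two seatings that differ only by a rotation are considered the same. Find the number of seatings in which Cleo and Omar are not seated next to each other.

Without the restriction there are (7)! = 5040 seatings.
Those with Cleo next to Omar: fuse the pair into one unit and seat 7 units around a circle — 2·(6)! = 1440.
Subtracting, 5040 − 1440 = 3600.

3600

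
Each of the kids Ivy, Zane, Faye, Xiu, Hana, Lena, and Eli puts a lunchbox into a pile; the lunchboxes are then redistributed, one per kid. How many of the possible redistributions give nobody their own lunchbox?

1854

Count assignments avoiding every fixed point. For any j of the 7 kids fixed to their own lunchbox, the other 7−j can be arranged in (7−j)! ways.
By inclusion–exclusion this is Σ_{j=0}^{7} (−1)^j C(7,j)·(7−j)!.
Computing: 5040 − 5040 + 2520 − 840 + 210 − 42 + 7 − 1 = 1854.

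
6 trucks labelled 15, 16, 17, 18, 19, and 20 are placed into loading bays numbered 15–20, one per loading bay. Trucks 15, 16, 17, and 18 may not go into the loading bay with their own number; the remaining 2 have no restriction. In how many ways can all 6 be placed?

Let Aᵢ (for 15 ≤ i ≤ 18) be the placements that put truck i in its forbidden loading bay. Any j of these fix j positions, leaving (6−j)! ways to fill the rest, and there are C(4,j) ways to pick which j.
By inclusion–exclusion, the number of valid placements is Σ_{j=0}^{4} (−1)^j C(4,j)·(6−j)!.
Computing: 720 − 480 + 144 − 24 + 2 = 362.

362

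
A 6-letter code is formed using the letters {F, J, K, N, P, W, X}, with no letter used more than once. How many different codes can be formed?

5040

With no repetition, fill the 6 letters in order: 7 choices, then 6, down to 2.
That product is 7 × 6 × 5 × 4 × 3 × 2 = 5040.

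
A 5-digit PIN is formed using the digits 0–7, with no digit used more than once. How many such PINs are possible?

This is a permutation of 5 out of 8: P(8,5) = 8!/3!.
8 × 7 × 6 × 5 × 4 = 6720.

6720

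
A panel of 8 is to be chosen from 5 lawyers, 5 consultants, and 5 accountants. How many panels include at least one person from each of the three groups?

Total 8-person selections from all 15: C(15,8) = 6435.
Subtract selections that omit an entire group: no lawyers → C(10,8) = 45; no consultants → C(10,8) = 45; no accountants → C(10,8) = 45.
Add back selections omitting two groups (i.e. drawn from a single group): C(5,8) + C(5,8) + C(5,8) = 0.
By inclusion–exclusion: 6435 − 135 + 0 = 6300.

6300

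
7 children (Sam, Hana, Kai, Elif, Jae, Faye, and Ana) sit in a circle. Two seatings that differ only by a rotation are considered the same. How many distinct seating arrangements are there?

Fix one person's seat to break rotational symmetry; the remaining 6 people can be arranged in (6)! = 720 ways.

720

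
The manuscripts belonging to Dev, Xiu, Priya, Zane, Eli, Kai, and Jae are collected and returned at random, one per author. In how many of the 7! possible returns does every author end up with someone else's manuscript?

Let Aᵢ be the assignments in which author i gets their own manuscript. We want the size of the complement of A₁∪…∪A_7.
By inclusion–exclusion this is Σ_{j=0}^{7} (−1)^j C(7,j)·(7−j)!.
Computing: 5040 − 5040 + 2520 − 840 + 210 − 42 + 7 − 1 = 1854.

1854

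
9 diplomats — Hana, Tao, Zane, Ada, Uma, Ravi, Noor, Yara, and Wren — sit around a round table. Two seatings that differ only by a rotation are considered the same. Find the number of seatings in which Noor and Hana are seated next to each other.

10080

Glue Noor and Hana into a block (2 internal orders). Seating 8 units around a circle gives (7)! arrangements.
So 2 × (7)! = 2 × 5040 = 10080.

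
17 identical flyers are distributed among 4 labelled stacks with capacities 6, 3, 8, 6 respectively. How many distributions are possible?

74

Without the upper bounds there are C(20,3) = 1140 ways to split 17 among 4 stacks.
Subtract solutions that violate a single cap (substitute x_i' = x_i − (cap_i+1)): x_1 ≥ 7 gives C(13,3) = 286; x_2 ≥ 4 gives C(16,3) = 560; x_3 ≥ 9 gives C(11,3) = 165; x_4 ≥ 7 gives C(13,3) = 286. Together 1297.
Add back pairs where two caps are both exceeded: 84 + 4 + 20 + 35 + 84 + 4 = 231.
By inclusion–exclusion the count is 1140 − 1297 + 231 = 74.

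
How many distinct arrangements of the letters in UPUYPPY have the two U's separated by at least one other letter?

150

Total arrangements of UPUYPPY: 7!/(3!·2!·2!) = 210.
Arrangements with the U's together: treat UU as one letter, giving (6)!/(3!·2!) = 60.
Subtracting, 210 − 60 = 150 arrangements keep the U's apart.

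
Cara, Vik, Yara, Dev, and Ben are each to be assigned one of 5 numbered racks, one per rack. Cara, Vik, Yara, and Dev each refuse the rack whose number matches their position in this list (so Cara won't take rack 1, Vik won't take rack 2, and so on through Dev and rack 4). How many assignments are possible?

53

Let Aᵢ (for 1 ≤ i ≤ 4) be the placements that put person i in their forbidden rack. Any j of these fix j positions, leaving (5−j)! ways to fill the rest, and there are C(4,j) ways to pick which j.
By inclusion–exclusion, the number of valid placements is Σ_{j=0}^{4} (−1)^j C(4,j)·(5−j)!.
Computing: 120 − 96 + 36 − 8 + 1 = 53.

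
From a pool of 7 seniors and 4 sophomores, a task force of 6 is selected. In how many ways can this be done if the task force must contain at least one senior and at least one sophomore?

Unrestricted: C(11,6) = 462 ways to pick any 6 of the 11.
Subtract selections that omit an entire group: no seniors → C(4,6) = 0; no sophomores → C(7,6) = 7.
Both groups omitted at once is impossible, so 462 − 7 = 455.

455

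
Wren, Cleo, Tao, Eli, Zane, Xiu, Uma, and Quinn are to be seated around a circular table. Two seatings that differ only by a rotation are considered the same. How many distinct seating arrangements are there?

Fix one person's seat to break rotational symmetry; the remaining 7 people can be arranged in (7)! = 5040 ways.

5040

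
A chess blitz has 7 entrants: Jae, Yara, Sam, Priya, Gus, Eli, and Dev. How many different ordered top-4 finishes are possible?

840

There are 7 choices for 1st place, 6 for 2nd, and so on down to 4 for position 4.
That gives 7 × 6 × 5 × 4 = 840.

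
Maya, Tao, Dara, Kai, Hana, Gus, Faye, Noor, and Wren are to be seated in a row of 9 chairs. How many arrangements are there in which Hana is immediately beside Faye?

Treat {Hana, Faye} as a single unit. There are 8 units to order, and the pair itself can be ordered 2 ways.
That gives 2 × 8! = 2 × 40320 = 80640.

80640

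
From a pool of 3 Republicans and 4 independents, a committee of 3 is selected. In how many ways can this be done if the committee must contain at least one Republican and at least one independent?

Total 3-person selections from all 7: C(7,3) = 35.
Selections missing a whole group: no Republicans → C(4,3) = 4; no independents → C(3,3) = 1.
Both groups omitted at once is impossible, so 35 − 5 = 30.

30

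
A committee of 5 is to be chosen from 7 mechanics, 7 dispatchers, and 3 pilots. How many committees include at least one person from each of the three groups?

Total 5-person selections from all 17: C(17,5) = 6188.
Subtract selections that omit an entire group: no mechanics → C(10,5) = 252; no dispatchers → C(10,5) = 252; no pilots → C(14,5) = 2002.
Add back selections omitting two groups (i.e. drawn from a single group): C(7,5) + C(7,5) + C(3,5) = 42.
By inclusion–exclusion: 6188 − 2506 + 42 = 3724.

3724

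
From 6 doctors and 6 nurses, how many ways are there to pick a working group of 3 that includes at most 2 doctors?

Split by how many doctors are chosen (0 through 2).
Sum: C(6,0)·C(6,3) + C(6,1)·C(6,2) + C(6,2)·C(6,1) = 20 + 90 + 90 = 200.

200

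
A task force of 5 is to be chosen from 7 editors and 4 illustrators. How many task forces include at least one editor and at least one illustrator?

With no constraint there are C(11,5) = 462 possible selections.
Selections missing a whole group: no editors → C(4,5) = 0; no illustrators → C(7,5) = 21.
Both groups omitted at once is impossible, so 462 − 21 = 441.

441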